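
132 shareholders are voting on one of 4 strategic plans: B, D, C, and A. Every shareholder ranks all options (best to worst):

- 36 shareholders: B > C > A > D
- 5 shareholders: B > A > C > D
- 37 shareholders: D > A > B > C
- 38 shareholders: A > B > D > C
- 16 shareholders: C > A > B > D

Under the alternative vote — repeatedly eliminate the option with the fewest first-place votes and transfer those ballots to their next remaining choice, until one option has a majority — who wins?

A

Round 1: B 41, D 37, C 16, A 38. Eliminate C.
Round 2: B 41, D 37, A 54. Eliminate D.
Round 3: B 41, A 91. A has a majority.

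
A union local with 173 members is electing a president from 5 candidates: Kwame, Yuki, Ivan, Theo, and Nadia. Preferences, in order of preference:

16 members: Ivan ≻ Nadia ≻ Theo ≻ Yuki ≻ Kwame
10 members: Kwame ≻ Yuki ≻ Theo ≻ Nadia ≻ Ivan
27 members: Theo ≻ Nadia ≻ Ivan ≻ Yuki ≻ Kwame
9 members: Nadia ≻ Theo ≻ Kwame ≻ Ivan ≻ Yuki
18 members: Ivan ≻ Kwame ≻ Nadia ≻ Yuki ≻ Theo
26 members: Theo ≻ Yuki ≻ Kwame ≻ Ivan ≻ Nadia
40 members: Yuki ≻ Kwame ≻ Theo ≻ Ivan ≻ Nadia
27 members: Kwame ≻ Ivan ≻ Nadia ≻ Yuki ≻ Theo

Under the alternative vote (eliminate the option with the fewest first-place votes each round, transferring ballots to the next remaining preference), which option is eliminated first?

Nadia

Round 1: Kwame 37, Yuki 40, Ivan 34, Theo 53, Nadia 9. Eliminate Nadia.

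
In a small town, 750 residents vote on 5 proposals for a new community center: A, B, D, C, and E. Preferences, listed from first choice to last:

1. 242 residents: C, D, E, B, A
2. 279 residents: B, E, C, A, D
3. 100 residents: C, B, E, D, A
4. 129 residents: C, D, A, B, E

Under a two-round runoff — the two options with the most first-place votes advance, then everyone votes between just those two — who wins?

Round 1 first-place votes: A 0, B 279, D 0, C 471, E 0.
C and B advance.
Runoff: C is preferred to B by 471 voters; B by 279.
C wins the runoff.

C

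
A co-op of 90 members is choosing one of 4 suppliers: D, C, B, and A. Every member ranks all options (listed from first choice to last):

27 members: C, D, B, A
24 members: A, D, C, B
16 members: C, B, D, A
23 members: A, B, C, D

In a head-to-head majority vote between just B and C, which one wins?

C

Voters preferring B to C: 23; preferring C to B: 67.
C wins the head-to-head.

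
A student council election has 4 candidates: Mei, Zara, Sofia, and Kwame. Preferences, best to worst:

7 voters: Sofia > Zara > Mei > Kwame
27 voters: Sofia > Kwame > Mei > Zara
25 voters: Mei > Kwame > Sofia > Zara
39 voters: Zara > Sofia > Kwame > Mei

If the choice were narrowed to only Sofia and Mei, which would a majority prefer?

Sofia

Voters preferring Sofia to Mei: 73; preferring Mei to Sofia: 25.
Sofia wins the head-to-head.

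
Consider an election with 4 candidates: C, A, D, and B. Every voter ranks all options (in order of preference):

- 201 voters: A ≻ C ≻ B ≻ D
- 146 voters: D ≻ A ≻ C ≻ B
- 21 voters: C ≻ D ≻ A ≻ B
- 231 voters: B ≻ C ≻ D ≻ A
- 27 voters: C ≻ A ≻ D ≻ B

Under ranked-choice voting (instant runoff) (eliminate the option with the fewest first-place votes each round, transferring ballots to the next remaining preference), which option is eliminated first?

Round 1: C 48, A 201, D 146, B 231. Eliminate C.

C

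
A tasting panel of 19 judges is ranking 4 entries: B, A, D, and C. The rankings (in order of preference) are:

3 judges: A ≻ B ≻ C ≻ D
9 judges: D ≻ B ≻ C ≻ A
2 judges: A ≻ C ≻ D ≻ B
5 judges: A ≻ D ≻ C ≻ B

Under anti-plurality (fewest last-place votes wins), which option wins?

Last-place votes: B 7, A 9, D 3, C 0.
C is ranked last by the fewest voters, so C wins.

C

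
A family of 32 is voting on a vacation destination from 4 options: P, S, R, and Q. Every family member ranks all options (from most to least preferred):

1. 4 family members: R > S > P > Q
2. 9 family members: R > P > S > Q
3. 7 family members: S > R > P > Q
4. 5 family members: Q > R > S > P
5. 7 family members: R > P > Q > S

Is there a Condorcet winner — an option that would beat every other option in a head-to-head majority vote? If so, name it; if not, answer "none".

R vs P: 32–0 for R.
R vs S: 25–7 for R.
R vs Q: 27–5 for R.
R beats every other option head-to-head.

R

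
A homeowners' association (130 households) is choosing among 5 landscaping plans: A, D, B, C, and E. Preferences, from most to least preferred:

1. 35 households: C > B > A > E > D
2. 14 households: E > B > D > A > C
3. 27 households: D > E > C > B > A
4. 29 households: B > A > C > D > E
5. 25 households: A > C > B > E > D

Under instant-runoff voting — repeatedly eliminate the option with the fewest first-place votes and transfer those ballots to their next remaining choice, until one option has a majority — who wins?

Round 1: A 25, D 27, B 29, C 35, E 14. Eliminate E.
Round 2: A 25, D 27, B 43, C 35. Eliminate A.
Round 3: D 27, B 43, C 60. Eliminate D.
Round 4: B 43, C 87. C has a majority.

C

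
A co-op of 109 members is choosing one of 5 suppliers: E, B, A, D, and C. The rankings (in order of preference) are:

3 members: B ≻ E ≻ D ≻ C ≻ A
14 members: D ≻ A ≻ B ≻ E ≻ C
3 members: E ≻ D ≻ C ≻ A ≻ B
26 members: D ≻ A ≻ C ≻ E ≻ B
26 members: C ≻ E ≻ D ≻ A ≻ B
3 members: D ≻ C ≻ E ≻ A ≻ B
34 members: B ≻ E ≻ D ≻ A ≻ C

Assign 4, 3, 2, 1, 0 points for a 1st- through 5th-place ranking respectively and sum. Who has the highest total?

E: 3·3 + 14·1 + 3·4 + 26·1 + 26·3 + 3·2 + 34·3 = 247
B: 3·4 + 14·2 + 3·0 + 26·0 + 26·0 + 3·0 + 34·4 = 176
A: 3·0 + 14·3 + 3·1 + 26·3 + 26·1 + 3·1 + 34·1 = 186
D: 3·2 + 14·4 + 3·3 + 26·4 + 26·2 + 3·4 + 34·2 = 307
C: 3·1 + 14·0 + 3·2 + 26·2 + 26·4 + 3·3 + 34·0 = 174
D has the highest Borda score (307).

D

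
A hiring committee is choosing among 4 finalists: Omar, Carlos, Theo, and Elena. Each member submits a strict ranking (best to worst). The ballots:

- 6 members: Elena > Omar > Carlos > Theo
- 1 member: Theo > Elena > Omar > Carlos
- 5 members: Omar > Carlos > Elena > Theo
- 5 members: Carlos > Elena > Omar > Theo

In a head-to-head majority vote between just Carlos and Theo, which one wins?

Voters preferring Carlos to Theo: 16; preferring Theo to Carlos: 1.
Carlos wins the head-to-head.

Carlos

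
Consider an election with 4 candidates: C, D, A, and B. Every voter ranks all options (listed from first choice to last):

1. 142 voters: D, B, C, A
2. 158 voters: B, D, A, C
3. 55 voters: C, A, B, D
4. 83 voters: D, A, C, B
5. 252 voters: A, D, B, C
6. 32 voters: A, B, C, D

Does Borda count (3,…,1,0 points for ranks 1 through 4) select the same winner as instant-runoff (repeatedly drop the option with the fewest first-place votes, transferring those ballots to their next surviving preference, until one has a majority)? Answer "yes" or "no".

Borda — scores: C 422, D 1495, A 1286, B 1129. Winner: D.
Instant-runoff — R1 C 55, D 225, A 284, B 158 (C out); R2 D 225, A 339, B 158 (B out); R3 D 383, A 339 (D winner). Winner: D.
The two methods agree.

yes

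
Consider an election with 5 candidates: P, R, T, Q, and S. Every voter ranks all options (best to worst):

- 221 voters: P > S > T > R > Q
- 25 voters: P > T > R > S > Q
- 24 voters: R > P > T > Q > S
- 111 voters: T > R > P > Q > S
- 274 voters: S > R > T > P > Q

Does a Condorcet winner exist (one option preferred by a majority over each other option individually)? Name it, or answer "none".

Checking pairwise contests:
R beats P 409–246.
T beats R 357–298.
S beats T 495–160.
P beats Q 655–0.
P beats S 381–274.
Every option loses at least one head-to-head, so there is no Condorcet winner.

none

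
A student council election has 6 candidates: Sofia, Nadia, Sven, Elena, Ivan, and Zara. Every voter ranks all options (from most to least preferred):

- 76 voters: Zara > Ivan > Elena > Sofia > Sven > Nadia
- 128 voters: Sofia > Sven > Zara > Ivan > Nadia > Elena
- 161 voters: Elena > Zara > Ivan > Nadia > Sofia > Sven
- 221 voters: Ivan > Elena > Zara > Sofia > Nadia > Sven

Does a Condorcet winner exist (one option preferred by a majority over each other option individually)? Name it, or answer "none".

Checking pairwise contests:
Elena beats Sofia 458–128.
Sofia beats Nadia 425–161.
Sofia beats Sven 586–0.
Ivan beats Elena 425–161.
Zara beats Ivan 365–221.
Elena beats Zara 382–204.
Every option loses at least one head-to-head, so there is no Condorcet winner.

none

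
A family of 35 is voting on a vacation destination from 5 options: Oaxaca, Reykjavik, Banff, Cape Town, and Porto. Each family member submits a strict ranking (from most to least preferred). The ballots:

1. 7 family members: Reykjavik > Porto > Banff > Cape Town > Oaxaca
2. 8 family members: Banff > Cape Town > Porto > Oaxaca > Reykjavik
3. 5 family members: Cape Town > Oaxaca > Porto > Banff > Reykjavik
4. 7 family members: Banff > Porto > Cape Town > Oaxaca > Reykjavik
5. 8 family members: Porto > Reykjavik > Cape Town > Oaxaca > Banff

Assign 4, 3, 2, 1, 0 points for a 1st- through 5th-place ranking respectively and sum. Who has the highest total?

Oaxaca: 7·0 + 8·1 + 5·3 + 7·1 + 8·1 = 38
Reykjavik: 7·4 + 8·0 + 5·0 + 7·0 + 8·3 = 52
Banff: 7·2 + 8·4 + 5·1 + 7·4 + 8·0 = 79
Cape Town: 7·1 + 8·3 + 5·4 + 7·2 + 8·2 = 81
Porto: 7·3 + 8·2 + 5·2 + 7·3 + 8·4 = 100
Porto has the highest Borda score (100).

Porto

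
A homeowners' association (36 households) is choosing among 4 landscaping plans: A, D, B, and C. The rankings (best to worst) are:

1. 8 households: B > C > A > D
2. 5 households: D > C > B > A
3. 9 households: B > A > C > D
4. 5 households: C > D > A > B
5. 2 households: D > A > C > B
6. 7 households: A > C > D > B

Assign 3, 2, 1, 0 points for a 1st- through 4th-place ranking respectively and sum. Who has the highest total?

C

A: 8·1 + 5·0 + 9·2 + 5·1 + 2·2 + 7·3 = 56
D: 8·0 + 5·3 + 9·0 + 5·2 + 2·3 + 7·1 = 38
B: 8·3 + 5·1 + 9·3 + 5·0 + 2·0 + 7·0 = 56
C: 8·2 + 5·2 + 9·1 + 5·3 + 2·1 + 7·2 = 66
C has the highest Borda score (66).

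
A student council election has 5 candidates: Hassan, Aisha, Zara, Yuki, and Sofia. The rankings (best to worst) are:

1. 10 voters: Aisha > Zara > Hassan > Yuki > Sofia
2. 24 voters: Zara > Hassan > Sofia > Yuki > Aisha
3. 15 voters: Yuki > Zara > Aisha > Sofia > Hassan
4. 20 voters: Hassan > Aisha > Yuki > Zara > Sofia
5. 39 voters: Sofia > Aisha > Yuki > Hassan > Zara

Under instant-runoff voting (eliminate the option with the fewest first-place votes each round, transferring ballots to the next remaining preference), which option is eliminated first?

Aisha

Round 1: Hassan 20, Aisha 10, Zara 24, Yuki 15, Sofia 39. Eliminate Aisha.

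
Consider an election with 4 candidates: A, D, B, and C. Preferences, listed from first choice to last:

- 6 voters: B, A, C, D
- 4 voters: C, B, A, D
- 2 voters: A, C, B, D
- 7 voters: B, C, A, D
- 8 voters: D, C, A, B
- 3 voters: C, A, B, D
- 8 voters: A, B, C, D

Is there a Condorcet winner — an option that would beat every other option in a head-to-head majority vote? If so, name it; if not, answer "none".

Checking pairwise contests:
C beats A 22–16.
A beats D 30–8.
A beats B 21–17.
B beats C 21–17.
Every option loses at least one head-to-head, so there is no Condorcet winner.

none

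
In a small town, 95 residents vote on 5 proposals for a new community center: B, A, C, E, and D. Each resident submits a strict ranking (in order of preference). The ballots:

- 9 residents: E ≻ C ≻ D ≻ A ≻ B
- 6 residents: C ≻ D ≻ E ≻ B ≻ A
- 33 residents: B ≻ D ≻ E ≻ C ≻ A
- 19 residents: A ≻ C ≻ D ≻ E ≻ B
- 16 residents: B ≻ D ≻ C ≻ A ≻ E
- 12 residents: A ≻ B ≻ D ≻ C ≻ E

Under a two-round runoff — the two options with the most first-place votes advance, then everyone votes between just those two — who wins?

Round 1 first-place votes: B 49, A 31, C 6, E 9, D 0.
B and A advance.
Runoff: B is preferred to A by 55 voters; A by 40.
B wins the runoff.

B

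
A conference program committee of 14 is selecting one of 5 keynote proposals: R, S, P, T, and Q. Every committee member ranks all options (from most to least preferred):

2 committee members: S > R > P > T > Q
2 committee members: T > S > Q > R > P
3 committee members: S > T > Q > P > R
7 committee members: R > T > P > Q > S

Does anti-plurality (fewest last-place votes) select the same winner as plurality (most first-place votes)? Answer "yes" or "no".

Anti-plurality — last-place votes: R 3, S 7, P 2, T 0, Q 2. Winner: T.
Plurality — first-place votes: R 7, S 5, P 0, T 2, Q 0. Winner: R.
The two methods disagree.

no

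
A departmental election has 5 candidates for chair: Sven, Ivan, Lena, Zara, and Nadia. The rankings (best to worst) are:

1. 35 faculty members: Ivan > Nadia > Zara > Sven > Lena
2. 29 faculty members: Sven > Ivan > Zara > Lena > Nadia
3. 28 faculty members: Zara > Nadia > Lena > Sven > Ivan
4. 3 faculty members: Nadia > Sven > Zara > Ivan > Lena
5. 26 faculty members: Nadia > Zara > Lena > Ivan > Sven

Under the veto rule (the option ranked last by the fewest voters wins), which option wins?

Zara

Last-place votes: Sven 26, Ivan 28, Lena 38, Zara 0, Nadia 29.
Zara is ranked last by the fewest voters, so Zara wins.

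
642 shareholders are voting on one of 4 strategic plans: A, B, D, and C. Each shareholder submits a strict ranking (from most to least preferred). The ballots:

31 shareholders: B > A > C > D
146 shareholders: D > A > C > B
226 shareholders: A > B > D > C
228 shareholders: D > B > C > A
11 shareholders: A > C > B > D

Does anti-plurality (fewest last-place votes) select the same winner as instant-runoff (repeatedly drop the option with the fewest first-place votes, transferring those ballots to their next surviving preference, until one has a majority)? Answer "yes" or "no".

Anti-plurality — last-place votes: A 228, B 146, D 42, C 226. Winner: D.
Instant-runoff — R1 A 237, B 31, D 374, C 0 (D winner). Winner: D.
The two methods agree.

yes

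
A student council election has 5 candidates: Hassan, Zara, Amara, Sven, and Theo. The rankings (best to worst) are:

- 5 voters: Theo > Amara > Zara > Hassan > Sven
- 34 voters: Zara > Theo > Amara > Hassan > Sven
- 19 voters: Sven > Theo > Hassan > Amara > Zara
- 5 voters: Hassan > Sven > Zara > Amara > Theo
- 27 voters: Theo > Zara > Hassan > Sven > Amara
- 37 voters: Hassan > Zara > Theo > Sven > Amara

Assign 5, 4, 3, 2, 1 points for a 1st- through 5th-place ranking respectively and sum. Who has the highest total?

Hassan: 5·2 + 34·2 + 19·3 + 5·5 + 27·3 + 37·5 = 426
Zara: 5·3 + 34·5 + 19·1 + 5·3 + 27·4 + 37·4 = 475
Amara: 5·4 + 34·3 + 19·2 + 5·2 + 27·1 + 37·1 = 234
Sven: 5·1 + 34·1 + 19·5 + 5·4 + 27·2 + 37·2 = 282
Theo: 5·5 + 34·4 + 19·4 + 5·1 + 27·5 + 37·3 = 488
Theo has the highest Borda score (488).

Theo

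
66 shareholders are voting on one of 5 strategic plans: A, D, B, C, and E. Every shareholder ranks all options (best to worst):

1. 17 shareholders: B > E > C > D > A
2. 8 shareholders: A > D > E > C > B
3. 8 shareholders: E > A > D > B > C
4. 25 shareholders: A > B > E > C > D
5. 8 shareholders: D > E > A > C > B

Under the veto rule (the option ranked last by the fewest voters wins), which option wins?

Last-place votes: A 17, D 25, B 16, C 8, E 0.
E is ranked last by the fewest voters, so E wins.

E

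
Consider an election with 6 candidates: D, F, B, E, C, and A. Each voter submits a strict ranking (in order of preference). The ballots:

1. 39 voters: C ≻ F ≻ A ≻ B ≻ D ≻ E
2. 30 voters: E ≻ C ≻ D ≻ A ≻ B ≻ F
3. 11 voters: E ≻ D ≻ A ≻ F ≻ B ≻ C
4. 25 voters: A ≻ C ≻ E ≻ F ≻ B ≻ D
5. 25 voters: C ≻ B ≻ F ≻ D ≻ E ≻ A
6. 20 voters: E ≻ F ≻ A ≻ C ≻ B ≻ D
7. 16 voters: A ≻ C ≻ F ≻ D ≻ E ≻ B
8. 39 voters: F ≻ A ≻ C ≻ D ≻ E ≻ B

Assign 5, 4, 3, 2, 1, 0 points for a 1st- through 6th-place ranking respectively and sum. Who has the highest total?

C

D: 39·1 + 30·3 + 11·4 + 25·0 + 25·2 + 20·0 + 16·2 + 39·2 = 333
F: 39·4 + 30·0 + 11·2 + 25·2 + 25·3 + 20·4 + 16·3 + 39·5 = 626
B: 39·2 + 30·1 + 11·1 + 25·1 + 25·4 + 20·1 + 16·0 + 39·0 = 264
E: 39·0 + 30·5 + 11·5 + 25·3 + 25·1 + 20·5 + 16·1 + 39·1 = 460
C: 39·5 + 30·4 + 11·0 + 25·4 + 25·5 + 20·2 + 16·4 + 39·3 = 761
A: 39·3 + 30·2 + 11·3 + 25·5 + 25·0 + 20·3 + 16·5 + 39·4 = 631
C has the highest Borda score (761).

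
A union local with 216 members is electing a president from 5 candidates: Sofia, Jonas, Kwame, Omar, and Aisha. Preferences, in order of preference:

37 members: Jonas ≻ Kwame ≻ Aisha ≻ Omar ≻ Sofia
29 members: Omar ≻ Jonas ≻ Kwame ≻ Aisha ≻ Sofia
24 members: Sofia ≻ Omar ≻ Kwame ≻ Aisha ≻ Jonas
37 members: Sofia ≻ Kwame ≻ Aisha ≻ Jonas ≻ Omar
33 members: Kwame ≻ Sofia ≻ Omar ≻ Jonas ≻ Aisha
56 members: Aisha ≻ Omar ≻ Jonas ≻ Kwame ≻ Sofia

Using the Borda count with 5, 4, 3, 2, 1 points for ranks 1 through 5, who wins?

Sofia: 37·1 + 29·1 + 24·5 + 37·5 + 33·4 + 56·1 = 559
Jonas: 37·5 + 29·4 + 24·1 + 37·2 + 33·2 + 56·3 = 633
Kwame: 37·4 + 29·3 + 24·3 + 37·4 + 33·5 + 56·2 = 732
Omar: 37·2 + 29·5 + 24·4 + 37·1 + 33·3 + 56·4 = 675
Aisha: 37·3 + 29·2 + 24·2 + 37·3 + 33·1 + 56·5 = 641
Kwame has the highest Borda score (732).

Kwame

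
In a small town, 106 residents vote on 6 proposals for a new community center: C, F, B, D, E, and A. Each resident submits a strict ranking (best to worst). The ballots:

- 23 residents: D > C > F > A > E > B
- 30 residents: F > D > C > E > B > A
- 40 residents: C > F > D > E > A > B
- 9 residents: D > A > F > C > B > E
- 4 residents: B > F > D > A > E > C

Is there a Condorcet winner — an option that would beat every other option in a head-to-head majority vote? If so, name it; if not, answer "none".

Checking pairwise contests:
D beats C 66–40.
C beats F 63–43.
C beats B 102–4.
F beats D 74–32.
C beats E 102–4.
C beats A 93–13.
Every option loses at least one head-to-head, so there is no Condorcet winner.

none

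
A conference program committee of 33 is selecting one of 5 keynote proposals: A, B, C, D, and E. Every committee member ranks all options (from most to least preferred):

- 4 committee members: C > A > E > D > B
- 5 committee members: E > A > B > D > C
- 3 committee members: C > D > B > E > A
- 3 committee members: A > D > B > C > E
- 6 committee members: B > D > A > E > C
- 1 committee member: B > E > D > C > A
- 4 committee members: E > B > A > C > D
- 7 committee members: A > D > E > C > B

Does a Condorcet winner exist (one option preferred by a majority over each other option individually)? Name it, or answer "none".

A

A vs B: 19–14 for A.
A vs C: 25–8 for A.
A vs D: 23–10 for A.
A vs E: 20–13 for A.
A beats every other option head-to-head.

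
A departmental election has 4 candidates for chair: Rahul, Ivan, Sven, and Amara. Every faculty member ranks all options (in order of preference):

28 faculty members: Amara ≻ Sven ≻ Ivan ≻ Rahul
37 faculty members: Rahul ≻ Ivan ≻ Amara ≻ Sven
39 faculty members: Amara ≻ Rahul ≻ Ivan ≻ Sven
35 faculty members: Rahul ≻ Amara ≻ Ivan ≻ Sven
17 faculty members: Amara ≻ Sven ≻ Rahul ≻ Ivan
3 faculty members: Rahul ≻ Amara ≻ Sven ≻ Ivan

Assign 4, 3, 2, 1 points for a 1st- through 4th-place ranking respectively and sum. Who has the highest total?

Rahul: 28·1 + 37·4 + 39·3 + 35·4 + 17·2 + 3·4 = 479
Ivan: 28·2 + 37·3 + 39·2 + 35·2 + 17·1 + 3·1 = 335
Sven: 28·3 + 37·1 + 39·1 + 35·1 + 17·3 + 3·2 = 252
Amara: 28·4 + 37·2 + 39·4 + 35·3 + 17·4 + 3·3 = 524
Amara has the highest Borda score (524).

Amara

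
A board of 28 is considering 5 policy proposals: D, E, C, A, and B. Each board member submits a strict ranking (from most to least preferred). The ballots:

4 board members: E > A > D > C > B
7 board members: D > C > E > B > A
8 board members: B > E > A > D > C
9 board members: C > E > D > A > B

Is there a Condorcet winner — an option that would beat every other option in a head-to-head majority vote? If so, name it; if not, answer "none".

none

Checking pairwise contests:
E beats D 21–7.
C beats E 16–12.
D beats C 19–9.
D beats A 16–12.
D beats B 20–8.
Every option loses at least one head-to-head, so there is no Condorcet winner.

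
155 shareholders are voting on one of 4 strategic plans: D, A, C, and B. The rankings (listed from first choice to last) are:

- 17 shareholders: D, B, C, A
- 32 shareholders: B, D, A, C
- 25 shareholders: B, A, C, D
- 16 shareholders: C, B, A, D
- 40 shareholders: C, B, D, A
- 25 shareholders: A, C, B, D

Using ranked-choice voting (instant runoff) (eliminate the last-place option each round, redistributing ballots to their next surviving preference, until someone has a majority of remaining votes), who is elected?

Round 1: D 17, A 25, C 56, B 57. Eliminate D.
Round 2: A 25, C 56, B 74. Eliminate A.
Round 3: C 81, B 74. C has a majority.

C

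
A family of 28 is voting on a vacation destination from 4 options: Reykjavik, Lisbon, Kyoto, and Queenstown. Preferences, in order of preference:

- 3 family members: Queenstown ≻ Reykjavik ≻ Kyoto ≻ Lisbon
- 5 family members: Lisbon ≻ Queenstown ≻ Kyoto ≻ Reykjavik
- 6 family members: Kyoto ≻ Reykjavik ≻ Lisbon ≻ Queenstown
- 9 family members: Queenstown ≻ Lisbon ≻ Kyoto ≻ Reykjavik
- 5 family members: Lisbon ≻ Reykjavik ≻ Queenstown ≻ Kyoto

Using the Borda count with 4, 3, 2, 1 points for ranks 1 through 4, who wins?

Lisbon

Reykjavik: 3·3 + 5·1 + 6·3 + 9·1 + 5·3 = 56
Lisbon: 3·1 + 5·4 + 6·2 + 9·3 + 5·4 = 82
Kyoto: 3·2 + 5·2 + 6·4 + 9·2 + 5·1 = 63
Queenstown: 3·4 + 5·3 + 6·1 + 9·4 + 5·2 = 79
Lisbon has the highest Borda score (82).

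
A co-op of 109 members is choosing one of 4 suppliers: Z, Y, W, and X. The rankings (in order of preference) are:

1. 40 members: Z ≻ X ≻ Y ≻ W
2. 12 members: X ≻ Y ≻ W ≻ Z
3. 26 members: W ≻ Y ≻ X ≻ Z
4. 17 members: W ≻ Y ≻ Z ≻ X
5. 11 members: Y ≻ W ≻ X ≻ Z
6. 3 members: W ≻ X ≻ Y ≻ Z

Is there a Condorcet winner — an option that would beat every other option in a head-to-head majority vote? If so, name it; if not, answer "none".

none

Checking pairwise contests:
Y beats Z 69–40.
X beats Y 55–54.
Y beats W 63–46.
Z beats X 57–52.
Every option loses at least one head-to-head, so there is no Condorcet winner.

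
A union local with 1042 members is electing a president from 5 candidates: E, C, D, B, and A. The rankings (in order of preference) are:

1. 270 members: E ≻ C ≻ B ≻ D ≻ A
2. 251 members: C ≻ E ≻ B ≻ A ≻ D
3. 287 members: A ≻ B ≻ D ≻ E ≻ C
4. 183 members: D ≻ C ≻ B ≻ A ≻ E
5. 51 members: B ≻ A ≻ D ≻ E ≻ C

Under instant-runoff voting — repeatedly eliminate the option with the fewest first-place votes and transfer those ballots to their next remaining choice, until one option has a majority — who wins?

C

Round 1: E 270, C 251, D 183, B 51, A 287. Eliminate B.
Round 2: E 270, C 251, D 183, A 338. Eliminate D.
Round 3: E 270, C 434, A 338. Eliminate E.
Round 4: C 704, A 338. C has a majority.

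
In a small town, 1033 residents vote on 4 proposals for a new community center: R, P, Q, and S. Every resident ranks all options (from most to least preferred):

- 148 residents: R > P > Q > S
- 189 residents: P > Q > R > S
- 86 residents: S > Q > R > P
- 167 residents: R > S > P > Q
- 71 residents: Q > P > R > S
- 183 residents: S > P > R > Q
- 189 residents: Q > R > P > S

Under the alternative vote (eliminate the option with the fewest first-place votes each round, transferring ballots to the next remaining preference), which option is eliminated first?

P

Round 1: R 315, P 189, Q 260, S 269. Eliminate P.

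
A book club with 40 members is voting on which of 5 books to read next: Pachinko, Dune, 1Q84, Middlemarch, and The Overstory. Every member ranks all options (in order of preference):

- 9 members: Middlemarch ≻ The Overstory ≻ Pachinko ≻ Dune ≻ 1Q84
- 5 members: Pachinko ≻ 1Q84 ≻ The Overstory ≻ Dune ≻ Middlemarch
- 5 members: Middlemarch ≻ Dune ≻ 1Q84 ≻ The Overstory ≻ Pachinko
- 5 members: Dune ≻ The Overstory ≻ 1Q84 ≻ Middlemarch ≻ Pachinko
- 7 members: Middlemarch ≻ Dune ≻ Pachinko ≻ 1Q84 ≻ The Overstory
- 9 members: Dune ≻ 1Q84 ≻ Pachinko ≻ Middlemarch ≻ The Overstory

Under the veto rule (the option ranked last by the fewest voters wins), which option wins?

Dune

Last-place votes: Pachinko 10, Dune 0, 1Q84 9, Middlemarch 5, The Overstory 16.
Dune is ranked last by the fewest voters, so Dune wins.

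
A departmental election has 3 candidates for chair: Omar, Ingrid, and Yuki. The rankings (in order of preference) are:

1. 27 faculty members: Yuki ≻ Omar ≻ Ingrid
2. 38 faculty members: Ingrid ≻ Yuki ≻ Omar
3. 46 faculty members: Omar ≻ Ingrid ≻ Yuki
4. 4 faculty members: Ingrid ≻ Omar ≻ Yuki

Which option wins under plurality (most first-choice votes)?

Omar

First-place votes: Omar 46, Ingrid 42, Yuki 27.
Omar has the most first-place votes.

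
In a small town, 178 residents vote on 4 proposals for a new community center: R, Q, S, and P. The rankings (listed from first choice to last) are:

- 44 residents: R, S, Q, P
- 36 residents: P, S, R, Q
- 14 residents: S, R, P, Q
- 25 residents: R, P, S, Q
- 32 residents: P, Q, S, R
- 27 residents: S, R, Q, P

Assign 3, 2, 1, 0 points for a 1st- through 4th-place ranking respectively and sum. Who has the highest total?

S

R: 44·3 + 36·1 + 14·2 + 25·3 + 32·0 + 27·2 = 325
Q: 44·1 + 36·0 + 14·0 + 25·0 + 32·2 + 27·1 = 135
S: 44·2 + 36·2 + 14·3 + 25·1 + 32·1 + 27·3 = 340
P: 44·0 + 36·3 + 14·1 + 25·2 + 32·3 + 27·0 = 268
S has the highest Borda score (340).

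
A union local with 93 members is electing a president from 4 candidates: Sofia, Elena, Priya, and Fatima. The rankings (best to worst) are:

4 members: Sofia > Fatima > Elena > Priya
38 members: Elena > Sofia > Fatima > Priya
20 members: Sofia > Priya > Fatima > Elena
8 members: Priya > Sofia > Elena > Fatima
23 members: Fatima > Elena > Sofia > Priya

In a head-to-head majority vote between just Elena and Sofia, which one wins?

Voters preferring Elena to Sofia: 61; preferring Sofia to Elena: 32.
Elena wins the head-to-head.

Elena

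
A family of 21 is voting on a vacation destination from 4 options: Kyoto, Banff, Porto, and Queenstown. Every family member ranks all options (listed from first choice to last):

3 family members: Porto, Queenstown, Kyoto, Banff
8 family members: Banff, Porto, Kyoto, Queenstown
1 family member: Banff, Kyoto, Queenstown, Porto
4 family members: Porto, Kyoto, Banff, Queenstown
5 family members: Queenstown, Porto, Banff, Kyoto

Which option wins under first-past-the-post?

Banff

First-place votes: Kyoto 0, Banff 9, Porto 7, Queenstown 5.
Banff has the most first-place votes.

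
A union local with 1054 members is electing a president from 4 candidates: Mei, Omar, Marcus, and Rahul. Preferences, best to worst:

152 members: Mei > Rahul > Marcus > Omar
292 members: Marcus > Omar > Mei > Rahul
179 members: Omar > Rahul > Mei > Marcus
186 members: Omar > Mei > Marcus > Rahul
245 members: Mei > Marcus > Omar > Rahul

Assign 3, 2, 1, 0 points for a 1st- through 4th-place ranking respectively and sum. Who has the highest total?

Mei

Mei: 152·3 + 292·1 + 179·1 + 186·2 + 245·3 = 2034
Omar: 152·0 + 292·2 + 179·3 + 186·3 + 245·1 = 1924
Marcus: 152·1 + 292·3 + 179·0 + 186·1 + 245·2 = 1704
Rahul: 152·2 + 292·0 + 179·2 + 186·0 + 245·0 = 662
Mei has the highest Borda score (2034).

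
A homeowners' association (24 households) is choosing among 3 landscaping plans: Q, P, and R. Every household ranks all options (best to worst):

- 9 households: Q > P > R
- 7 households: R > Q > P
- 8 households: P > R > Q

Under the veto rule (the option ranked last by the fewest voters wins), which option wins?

P

Last-place votes: Q 8, P 7, R 9.
P is ranked last by the fewest voters, so P wins.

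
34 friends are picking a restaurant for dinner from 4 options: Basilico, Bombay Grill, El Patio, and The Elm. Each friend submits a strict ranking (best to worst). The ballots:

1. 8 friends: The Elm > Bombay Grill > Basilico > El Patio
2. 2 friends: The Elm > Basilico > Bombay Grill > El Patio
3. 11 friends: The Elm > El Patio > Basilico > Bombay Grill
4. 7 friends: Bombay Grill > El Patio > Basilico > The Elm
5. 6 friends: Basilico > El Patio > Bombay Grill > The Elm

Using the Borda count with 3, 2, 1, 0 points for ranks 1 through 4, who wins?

Basilico: 8·1 + 2·2 + 11·1 + 7·1 + 6·3 = 48
Bombay Grill: 8·2 + 2·1 + 11·0 + 7·3 + 6·1 = 45
El Patio: 8·0 + 2·0 + 11·2 + 7·2 + 6·2 = 48
The Elm: 8·3 + 2·3 + 11·3 + 7·0 + 6·0 = 63
The Elm has the highest Borda score (63).

The Elm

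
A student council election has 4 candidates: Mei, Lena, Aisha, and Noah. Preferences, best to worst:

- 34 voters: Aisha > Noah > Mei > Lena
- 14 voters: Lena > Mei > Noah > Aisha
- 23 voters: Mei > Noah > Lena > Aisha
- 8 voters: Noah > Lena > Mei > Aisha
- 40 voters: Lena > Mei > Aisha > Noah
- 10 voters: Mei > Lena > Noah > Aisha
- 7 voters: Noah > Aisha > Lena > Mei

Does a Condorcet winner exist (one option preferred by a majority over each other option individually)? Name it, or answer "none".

none

Checking pairwise contests:
Lena beats Mei 69–67.
Noah beats Lena 72–64.
Mei beats Aisha 95–41.
Mei beats Noah 87–49.
Every option loses at least one head-to-head, so there is no Condorcet winner.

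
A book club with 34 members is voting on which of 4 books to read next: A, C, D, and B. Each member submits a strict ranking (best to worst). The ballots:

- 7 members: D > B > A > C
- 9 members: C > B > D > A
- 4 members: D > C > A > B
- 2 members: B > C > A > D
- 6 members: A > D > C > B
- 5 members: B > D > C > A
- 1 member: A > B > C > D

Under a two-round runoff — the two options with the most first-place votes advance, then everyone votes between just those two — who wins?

Round 1 first-place votes: A 7, C 9, D 11, B 7.
D and C advance.
Runoff: D is preferred to C by 22 voters; C by 12.
D wins the runoff.

D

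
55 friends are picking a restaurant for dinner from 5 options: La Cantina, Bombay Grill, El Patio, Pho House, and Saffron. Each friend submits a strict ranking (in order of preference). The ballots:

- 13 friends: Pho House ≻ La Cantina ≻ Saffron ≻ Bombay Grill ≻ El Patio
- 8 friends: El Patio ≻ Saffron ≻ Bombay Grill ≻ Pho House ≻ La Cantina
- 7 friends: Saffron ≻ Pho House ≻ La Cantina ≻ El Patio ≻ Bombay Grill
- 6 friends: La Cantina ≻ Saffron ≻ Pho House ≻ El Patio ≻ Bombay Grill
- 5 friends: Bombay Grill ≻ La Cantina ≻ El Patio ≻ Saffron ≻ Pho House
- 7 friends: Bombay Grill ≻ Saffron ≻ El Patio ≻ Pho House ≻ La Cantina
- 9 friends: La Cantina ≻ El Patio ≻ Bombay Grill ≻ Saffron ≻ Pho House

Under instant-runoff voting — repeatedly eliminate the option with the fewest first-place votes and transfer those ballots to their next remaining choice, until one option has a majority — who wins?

Bombay Grill

Round 1: La Cantina 15, Bombay Grill 12, El Patio 8, Pho House 13, Saffron 7. Eliminate Saffron.
Round 2: La Cantina 15, Bombay Grill 12, El Patio 8, Pho House 20. Eliminate El Patio.
Round 3: La Cantina 15, Bombay Grill 20, Pho House 20. Eliminate La Cantina.
Round 4: Bombay Grill 29, Pho House 26. Bombay Grill has a majority.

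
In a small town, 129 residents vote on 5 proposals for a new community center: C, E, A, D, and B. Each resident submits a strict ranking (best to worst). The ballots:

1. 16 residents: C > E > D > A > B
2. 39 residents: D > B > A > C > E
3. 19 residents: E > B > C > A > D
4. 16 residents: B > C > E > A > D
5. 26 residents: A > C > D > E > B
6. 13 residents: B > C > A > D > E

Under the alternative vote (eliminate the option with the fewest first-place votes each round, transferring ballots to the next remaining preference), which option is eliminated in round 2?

Round 1: C 16, E 19, A 26, D 39, B 29. Eliminate C.
Round 2: E 35, A 26, D 39, B 29. Eliminate A.

A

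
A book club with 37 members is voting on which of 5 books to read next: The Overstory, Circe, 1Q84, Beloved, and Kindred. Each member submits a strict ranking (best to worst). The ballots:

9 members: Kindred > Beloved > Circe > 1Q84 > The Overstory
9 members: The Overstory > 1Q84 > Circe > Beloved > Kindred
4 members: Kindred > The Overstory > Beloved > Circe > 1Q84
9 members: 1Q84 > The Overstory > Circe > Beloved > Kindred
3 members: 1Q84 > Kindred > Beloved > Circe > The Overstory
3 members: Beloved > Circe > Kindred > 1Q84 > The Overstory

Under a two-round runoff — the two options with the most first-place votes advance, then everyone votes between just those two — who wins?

Round 1 first-place votes: The Overstory 9, Circe 0, 1Q84 12, Beloved 3, Kindred 13.
Kindred and 1Q84 advance.
Runoff: Kindred is preferred to 1Q84 by 16 voters; 1Q84 by 21.
1Q84 wins the runoff.

1Q84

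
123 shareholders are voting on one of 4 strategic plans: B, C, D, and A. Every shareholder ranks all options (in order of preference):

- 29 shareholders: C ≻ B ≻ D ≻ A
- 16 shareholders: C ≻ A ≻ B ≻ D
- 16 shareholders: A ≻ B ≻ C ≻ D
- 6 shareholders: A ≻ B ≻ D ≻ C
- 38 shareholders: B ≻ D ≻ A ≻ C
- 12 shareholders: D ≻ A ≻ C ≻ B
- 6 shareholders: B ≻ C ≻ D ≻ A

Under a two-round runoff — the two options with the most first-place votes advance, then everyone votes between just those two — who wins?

B

Round 1 first-place votes: B 44, C 45, D 12, A 22.
C and B advance.
Runoff: C is preferred to B by 57 voters; B by 66.
B wins the runoff.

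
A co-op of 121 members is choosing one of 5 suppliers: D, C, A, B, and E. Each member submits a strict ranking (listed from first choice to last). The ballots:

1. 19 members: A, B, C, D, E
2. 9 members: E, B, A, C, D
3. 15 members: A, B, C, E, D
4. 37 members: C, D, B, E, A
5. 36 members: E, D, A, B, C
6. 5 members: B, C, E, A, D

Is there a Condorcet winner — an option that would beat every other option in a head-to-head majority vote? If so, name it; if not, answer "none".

none

Checking pairwise contests:
C beats D 85–36.
A beats C 79–42.
D beats A 73–48.
D beats B 73–48.
C beats E 76–45.
Every option loses at least one head-to-head, so there is no Condorcet winner.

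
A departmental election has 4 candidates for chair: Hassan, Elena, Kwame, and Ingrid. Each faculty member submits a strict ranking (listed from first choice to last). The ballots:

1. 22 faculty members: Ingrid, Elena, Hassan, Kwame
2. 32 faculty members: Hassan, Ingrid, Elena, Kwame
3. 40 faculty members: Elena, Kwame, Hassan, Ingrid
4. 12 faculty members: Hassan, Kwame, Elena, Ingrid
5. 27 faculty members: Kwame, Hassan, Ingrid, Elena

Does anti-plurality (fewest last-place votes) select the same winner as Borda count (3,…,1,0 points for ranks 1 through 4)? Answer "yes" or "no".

Anti-plurality — last-place votes: Hassan 0, Elena 27, Kwame 54, Ingrid 52. Winner: Hassan.
Borda — scores: Hassan 248, Elena 208, Kwame 185, Ingrid 157. Winner: Hassan.
The two methods agree.

yes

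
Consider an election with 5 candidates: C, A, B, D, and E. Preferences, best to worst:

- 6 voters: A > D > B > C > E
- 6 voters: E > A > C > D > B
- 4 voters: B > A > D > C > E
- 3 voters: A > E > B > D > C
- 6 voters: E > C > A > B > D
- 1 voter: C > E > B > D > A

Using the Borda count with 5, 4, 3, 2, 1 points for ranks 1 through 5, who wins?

A

C: 6·2 + 6·3 + 4·2 + 3·1 + 6·4 + 1·5 = 70
A: 6·5 + 6·4 + 4·4 + 3·5 + 6·3 + 1·1 = 104
B: 6·3 + 6·1 + 4·5 + 3·3 + 6·2 + 1·3 = 68
D: 6·4 + 6·2 + 4·3 + 3·2 + 6·1 + 1·2 = 62
E: 6·1 + 6·5 + 4·1 + 3·4 + 6·5 + 1·4 = 86
A has the highest Borda score (104).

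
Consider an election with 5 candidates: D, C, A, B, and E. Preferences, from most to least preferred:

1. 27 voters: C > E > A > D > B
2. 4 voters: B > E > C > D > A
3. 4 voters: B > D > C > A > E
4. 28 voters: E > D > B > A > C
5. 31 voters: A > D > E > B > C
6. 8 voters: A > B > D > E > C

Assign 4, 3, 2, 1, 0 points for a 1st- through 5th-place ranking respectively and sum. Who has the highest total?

E

D: 27·1 + 4·1 + 4·3 + 28·3 + 31·3 + 8·2 = 236
C: 27·4 + 4·2 + 4·2 + 28·0 + 31·0 + 8·0 = 124
A: 27·2 + 4·0 + 4·1 + 28·1 + 31·4 + 8·4 = 242
B: 27·0 + 4·4 + 4·4 + 28·2 + 31·1 + 8·3 = 143
E: 27·3 + 4·3 + 4·0 + 28·4 + 31·2 + 8·1 = 275
E has the highest Borda score (275).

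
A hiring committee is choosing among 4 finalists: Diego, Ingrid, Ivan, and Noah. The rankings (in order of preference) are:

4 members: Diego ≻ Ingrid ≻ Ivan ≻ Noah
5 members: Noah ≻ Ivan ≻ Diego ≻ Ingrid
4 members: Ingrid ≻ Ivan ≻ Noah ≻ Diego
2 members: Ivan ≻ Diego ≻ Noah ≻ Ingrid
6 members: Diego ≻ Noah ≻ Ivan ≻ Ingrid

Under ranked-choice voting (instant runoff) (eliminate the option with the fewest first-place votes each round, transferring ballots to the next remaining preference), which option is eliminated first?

Round 1: Diego 10, Ingrid 4, Ivan 2, Noah 5. Eliminate Ivan.

Ivan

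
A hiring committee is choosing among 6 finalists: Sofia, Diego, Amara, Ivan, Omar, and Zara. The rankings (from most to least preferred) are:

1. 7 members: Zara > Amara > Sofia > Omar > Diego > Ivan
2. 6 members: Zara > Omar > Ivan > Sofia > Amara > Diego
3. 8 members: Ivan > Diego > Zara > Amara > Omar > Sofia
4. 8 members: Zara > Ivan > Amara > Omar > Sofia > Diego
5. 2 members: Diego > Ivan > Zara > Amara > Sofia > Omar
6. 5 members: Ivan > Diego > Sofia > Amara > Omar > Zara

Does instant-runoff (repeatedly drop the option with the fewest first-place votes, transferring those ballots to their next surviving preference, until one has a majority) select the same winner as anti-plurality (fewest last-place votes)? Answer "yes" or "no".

Instant-runoff — R1 Sofia 0, Diego 2, Amara 0, Ivan 13, Omar 0, Zara 21 (Zara winner). Winner: Zara.
Anti-plurality — last-place votes: Sofia 8, Diego 14, Amara 0, Ivan 7, Omar 2, Zara 5. Winner: Amara.
The two methods disagree.

no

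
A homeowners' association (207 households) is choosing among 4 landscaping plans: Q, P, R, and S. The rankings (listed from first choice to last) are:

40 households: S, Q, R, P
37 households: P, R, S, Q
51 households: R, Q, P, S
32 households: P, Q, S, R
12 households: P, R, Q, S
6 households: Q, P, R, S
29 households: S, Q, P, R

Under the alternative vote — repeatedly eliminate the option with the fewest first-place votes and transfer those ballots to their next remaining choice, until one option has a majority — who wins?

P

Round 1: Q 6, P 81, R 51, S 69. Eliminate Q.
Round 2: P 87, R 51, S 69. Eliminate R.
Round 3: P 138, S 69. P has a majority.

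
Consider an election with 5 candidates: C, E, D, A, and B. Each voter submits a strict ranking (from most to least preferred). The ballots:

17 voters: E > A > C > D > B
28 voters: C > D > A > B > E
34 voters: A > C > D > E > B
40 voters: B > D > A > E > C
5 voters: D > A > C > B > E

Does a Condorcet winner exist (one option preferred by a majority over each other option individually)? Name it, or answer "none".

none

Checking pairwise contests:
A beats C 96–28.
C beats E 67–57.
C beats D 79–45.
D beats A 73–51.
C beats B 84–40.
Every option loses at least one head-to-head, so there is no Condorcet winner.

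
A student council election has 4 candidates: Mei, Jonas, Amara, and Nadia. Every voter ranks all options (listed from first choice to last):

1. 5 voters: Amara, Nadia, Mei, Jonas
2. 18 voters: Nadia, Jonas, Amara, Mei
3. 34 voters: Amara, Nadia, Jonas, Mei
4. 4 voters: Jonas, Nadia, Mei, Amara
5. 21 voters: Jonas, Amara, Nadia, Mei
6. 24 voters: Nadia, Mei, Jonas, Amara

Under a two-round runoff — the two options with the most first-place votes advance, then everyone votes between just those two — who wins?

Round 1 first-place votes: Mei 0, Jonas 25, Amara 39, Nadia 42.
Nadia and Amara advance.
Runoff: Nadia is preferred to Amara by 46 voters; Amara by 60.
Amara wins the runoff.

Amara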